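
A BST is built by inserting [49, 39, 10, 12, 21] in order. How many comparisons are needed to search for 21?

Search path for 21: 49 -> 39 -> 10 -> 12 -> 21
Found: True
Comparisons: 5


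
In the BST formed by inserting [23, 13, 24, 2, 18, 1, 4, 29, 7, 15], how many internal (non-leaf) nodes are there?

Tree built from: [23, 13, 24, 2, 18, 1, 4, 29, 7, 15]
Tree (level-order array): [23, 13, 24, 2, 18, None, 29, 1, 4, 15, None, None, None, None, None, None, 7]
Rule: An internal node has at least one child.
Per-node child counts:
  node 23: 2 child(ren)
  node 13: 2 child(ren)
  node 2: 2 child(ren)
  node 1: 0 child(ren)
  node 4: 1 child(ren)
  node 7: 0 child(ren)
  node 18: 1 child(ren)
  node 15: 0 child(ren)
  node 24: 1 child(ren)
  node 29: 0 child(ren)
Matching nodes: [23, 13, 2, 4, 18, 24]
Count of internal (non-leaf) nodes: 6


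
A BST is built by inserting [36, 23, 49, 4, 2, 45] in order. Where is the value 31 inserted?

Starting tree (level order): [36, 23, 49, 4, None, 45, None, 2]
Insertion path: 36 -> 23
Result: insert 31 as right child of 23
Final tree (level order): [36, 23, 49, 4, 31, 45, None, 2]


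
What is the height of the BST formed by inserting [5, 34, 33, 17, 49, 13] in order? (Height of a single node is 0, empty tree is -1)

Insertion order: [5, 34, 33, 17, 49, 13]
Tree (level-order array): [5, None, 34, 33, 49, 17, None, None, None, 13]
Compute height bottom-up (empty subtree = -1):
  height(13) = 1 + max(-1, -1) = 0
  height(17) = 1 + max(0, -1) = 1
  height(33) = 1 + max(1, -1) = 2
  height(49) = 1 + max(-1, -1) = 0
  height(34) = 1 + max(2, 0) = 3
  height(5) = 1 + max(-1, 3) = 4
Height = 4


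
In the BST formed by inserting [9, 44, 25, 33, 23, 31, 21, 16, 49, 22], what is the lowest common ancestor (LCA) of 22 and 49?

Tree insertion order: [9, 44, 25, 33, 23, 31, 21, 16, 49, 22]
Tree (level-order array): [9, None, 44, 25, 49, 23, 33, None, None, 21, None, 31, None, 16, 22]
In a BST, the LCA of p=22, q=49 is the first node v on the
root-to-leaf path with p <= v <= q (go left if both < v, right if both > v).
Walk from root:
  at 9: both 22 and 49 > 9, go right
  at 44: 22 <= 44 <= 49, this is the LCA
LCA = 44


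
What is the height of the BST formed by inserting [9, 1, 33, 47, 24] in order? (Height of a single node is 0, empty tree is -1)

Insertion order: [9, 1, 33, 47, 24]
Tree (level-order array): [9, 1, 33, None, None, 24, 47]
Compute height bottom-up (empty subtree = -1):
  height(1) = 1 + max(-1, -1) = 0
  height(24) = 1 + max(-1, -1) = 0
  height(47) = 1 + max(-1, -1) = 0
  height(33) = 1 + max(0, 0) = 1
  height(9) = 1 + max(0, 1) = 2
Height = 2


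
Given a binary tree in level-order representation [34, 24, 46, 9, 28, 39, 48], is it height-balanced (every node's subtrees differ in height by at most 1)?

Tree (level-order array): [34, 24, 46, 9, 28, 39, 48]
Definition: a tree is height-balanced if, at every node, |h(left) - h(right)| <= 1 (empty subtree has height -1).
Bottom-up per-node check:
  node 9: h_left=-1, h_right=-1, diff=0 [OK], height=0
  node 28: h_left=-1, h_right=-1, diff=0 [OK], height=0
  node 24: h_left=0, h_right=0, diff=0 [OK], height=1
  node 39: h_left=-1, h_right=-1, diff=0 [OK], height=0
  node 48: h_left=-1, h_right=-1, diff=0 [OK], height=0
  node 46: h_left=0, h_right=0, diff=0 [OK], height=1
  node 34: h_left=1, h_right=1, diff=0 [OK], height=2
All nodes satisfy the balance condition.
Result: Balanced


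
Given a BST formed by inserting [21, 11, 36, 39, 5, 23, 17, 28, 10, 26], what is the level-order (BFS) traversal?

Tree insertion order: [21, 11, 36, 39, 5, 23, 17, 28, 10, 26]
Tree (level-order array): [21, 11, 36, 5, 17, 23, 39, None, 10, None, None, None, 28, None, None, None, None, 26]
BFS from the root, enqueuing left then right child of each popped node:
  queue [21] -> pop 21, enqueue [11, 36], visited so far: [21]
  queue [11, 36] -> pop 11, enqueue [5, 17], visited so far: [21, 11]
  queue [36, 5, 17] -> pop 36, enqueue [23, 39], visited so far: [21, 11, 36]
  queue [5, 17, 23, 39] -> pop 5, enqueue [10], visited so far: [21, 11, 36, 5]
  queue [17, 23, 39, 10] -> pop 17, enqueue [none], visited so far: [21, 11, 36, 5, 17]
  queue [23, 39, 10] -> pop 23, enqueue [28], visited so far: [21, 11, 36, 5, 17, 23]
  queue [39, 10, 28] -> pop 39, enqueue [none], visited so far: [21, 11, 36, 5, 17, 23, 39]
  queue [10, 28] -> pop 10, enqueue [none], visited so far: [21, 11, 36, 5, 17, 23, 39, 10]
  queue [28] -> pop 28, enqueue [26], visited so far: [21, 11, 36, 5, 17, 23, 39, 10, 28]
  queue [26] -> pop 26, enqueue [none], visited so far: [21, 11, 36, 5, 17, 23, 39, 10, 28, 26]
Result: [21, 11, 36, 5, 17, 23, 39, 10, 28, 26]


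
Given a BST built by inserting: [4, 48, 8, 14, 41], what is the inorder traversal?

Tree insertion order: [4, 48, 8, 14, 41]
Tree (level-order array): [4, None, 48, 8, None, None, 14, None, 41]
Inorder traversal: [4, 8, 14, 41, 48]


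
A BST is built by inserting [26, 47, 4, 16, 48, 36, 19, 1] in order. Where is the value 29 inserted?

Starting tree (level order): [26, 4, 47, 1, 16, 36, 48, None, None, None, 19]
Insertion path: 26 -> 47 -> 36
Result: insert 29 as left child of 36
Final tree (level order): [26, 4, 47, 1, 16, 36, 48, None, None, None, 19, 29]


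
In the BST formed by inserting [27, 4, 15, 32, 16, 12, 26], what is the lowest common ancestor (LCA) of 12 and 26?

Tree insertion order: [27, 4, 15, 32, 16, 12, 26]
Tree (level-order array): [27, 4, 32, None, 15, None, None, 12, 16, None, None, None, 26]
In a BST, the LCA of p=12, q=26 is the first node v on the
root-to-leaf path with p <= v <= q (go left if both < v, right if both > v).
Walk from root:
  at 27: both 12 and 26 < 27, go left
  at 4: both 12 and 26 > 4, go right
  at 15: 12 <= 15 <= 26, this is the LCA
LCA = 15


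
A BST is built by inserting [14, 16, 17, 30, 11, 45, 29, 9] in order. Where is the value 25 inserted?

Starting tree (level order): [14, 11, 16, 9, None, None, 17, None, None, None, 30, 29, 45]
Insertion path: 14 -> 16 -> 17 -> 30 -> 29
Result: insert 25 as left child of 29
Final tree (level order): [14, 11, 16, 9, None, None, 17, None, None, None, 30, 29, 45, 25]


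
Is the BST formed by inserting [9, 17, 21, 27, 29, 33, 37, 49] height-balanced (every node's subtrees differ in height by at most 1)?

Tree (level-order array): [9, None, 17, None, 21, None, 27, None, 29, None, 33, None, 37, None, 49]
Definition: a tree is height-balanced if, at every node, |h(left) - h(right)| <= 1 (empty subtree has height -1).
Bottom-up per-node check:
  node 49: h_left=-1, h_right=-1, diff=0 [OK], height=0
  node 37: h_left=-1, h_right=0, diff=1 [OK], height=1
  node 33: h_left=-1, h_right=1, diff=2 [FAIL (|-1-1|=2 > 1)], height=2
  node 29: h_left=-1, h_right=2, diff=3 [FAIL (|-1-2|=3 > 1)], height=3
  node 27: h_left=-1, h_right=3, diff=4 [FAIL (|-1-3|=4 > 1)], height=4
  node 21: h_left=-1, h_right=4, diff=5 [FAIL (|-1-4|=5 > 1)], height=5
  node 17: h_left=-1, h_right=5, diff=6 [FAIL (|-1-5|=6 > 1)], height=6
  node 9: h_left=-1, h_right=6, diff=7 [FAIL (|-1-6|=7 > 1)], height=7
Node 33 violates the condition: |-1 - 1| = 2 > 1.
Result: Not balanced


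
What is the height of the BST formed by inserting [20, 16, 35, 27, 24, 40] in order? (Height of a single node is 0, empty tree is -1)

Insertion order: [20, 16, 35, 27, 24, 40]
Tree (level-order array): [20, 16, 35, None, None, 27, 40, 24]
Compute height bottom-up (empty subtree = -1):
  height(16) = 1 + max(-1, -1) = 0
  height(24) = 1 + max(-1, -1) = 0
  height(27) = 1 + max(0, -1) = 1
  height(40) = 1 + max(-1, -1) = 0
  height(35) = 1 + max(1, 0) = 2
  height(20) = 1 + max(0, 2) = 3
Height = 3


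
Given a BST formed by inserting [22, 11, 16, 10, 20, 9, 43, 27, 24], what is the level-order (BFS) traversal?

Tree insertion order: [22, 11, 16, 10, 20, 9, 43, 27, 24]
Tree (level-order array): [22, 11, 43, 10, 16, 27, None, 9, None, None, 20, 24]
BFS from the root, enqueuing left then right child of each popped node:
  queue [22] -> pop 22, enqueue [11, 43], visited so far: [22]
  queue [11, 43] -> pop 11, enqueue [10, 16], visited so far: [22, 11]
  queue [43, 10, 16] -> pop 43, enqueue [27], visited so far: [22, 11, 43]
  queue [10, 16, 27] -> pop 10, enqueue [9], visited so far: [22, 11, 43, 10]
  queue [16, 27, 9] -> pop 16, enqueue [20], visited so far: [22, 11, 43, 10, 16]
  queue [27, 9, 20] -> pop 27, enqueue [24], visited so far: [22, 11, 43, 10, 16, 27]
  queue [9, 20, 24] -> pop 9, enqueue [none], visited so far: [22, 11, 43, 10, 16, 27, 9]
  queue [20, 24] -> pop 20, enqueue [none], visited so far: [22, 11, 43, 10, 16, 27, 9, 20]
  queue [24] -> pop 24, enqueue [none], visited so far: [22, 11, 43, 10, 16, 27, 9, 20, 24]
Result: [22, 11, 43, 10, 16, 27, 9, 20, 24]


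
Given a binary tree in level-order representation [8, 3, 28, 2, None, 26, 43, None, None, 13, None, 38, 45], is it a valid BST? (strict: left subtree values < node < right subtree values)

Level-order array: [8, 3, 28, 2, None, 26, 43, None, None, 13, None, 38, 45]
Validate using subtree bounds (lo, hi): at each node, require lo < value < hi,
then recurse left with hi=value and right with lo=value.
Preorder trace (stopping at first violation):
  at node 8 with bounds (-inf, +inf): OK
  at node 3 with bounds (-inf, 8): OK
  at node 2 with bounds (-inf, 3): OK
  at node 28 with bounds (8, +inf): OK
  at node 26 with bounds (8, 28): OK
  at node 13 with bounds (8, 26): OK
  at node 43 with bounds (28, +inf): OK
  at node 38 with bounds (28, 43): OK
  at node 45 with bounds (43, +inf): OK
No violation found at any node.
Result: Valid BST


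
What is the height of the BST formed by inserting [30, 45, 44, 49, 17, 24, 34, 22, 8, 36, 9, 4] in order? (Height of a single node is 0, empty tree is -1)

Insertion order: [30, 45, 44, 49, 17, 24, 34, 22, 8, 36, 9, 4]
Tree (level-order array): [30, 17, 45, 8, 24, 44, 49, 4, 9, 22, None, 34, None, None, None, None, None, None, None, None, None, None, 36]
Compute height bottom-up (empty subtree = -1):
  height(4) = 1 + max(-1, -1) = 0
  height(9) = 1 + max(-1, -1) = 0
  height(8) = 1 + max(0, 0) = 1
  height(22) = 1 + max(-1, -1) = 0
  height(24) = 1 + max(0, -1) = 1
  height(17) = 1 + max(1, 1) = 2
  height(36) = 1 + max(-1, -1) = 0
  height(34) = 1 + max(-1, 0) = 1
  height(44) = 1 + max(1, -1) = 2
  height(49) = 1 + max(-1, -1) = 0
  height(45) = 1 + max(2, 0) = 3
  height(30) = 1 + max(2, 3) = 4
Height = 4


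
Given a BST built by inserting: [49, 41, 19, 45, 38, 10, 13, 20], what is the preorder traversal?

Tree insertion order: [49, 41, 19, 45, 38, 10, 13, 20]
Tree (level-order array): [49, 41, None, 19, 45, 10, 38, None, None, None, 13, 20]
Preorder traversal: [49, 41, 19, 10, 13, 38, 20, 45]


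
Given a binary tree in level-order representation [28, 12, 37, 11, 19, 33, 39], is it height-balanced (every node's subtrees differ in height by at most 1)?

Tree (level-order array): [28, 12, 37, 11, 19, 33, 39]
Definition: a tree is height-balanced if, at every node, |h(left) - h(right)| <= 1 (empty subtree has height -1).
Bottom-up per-node check:
  node 11: h_left=-1, h_right=-1, diff=0 [OK], height=0
  node 19: h_left=-1, h_right=-1, diff=0 [OK], height=0
  node 12: h_left=0, h_right=0, diff=0 [OK], height=1
  node 33: h_left=-1, h_right=-1, diff=0 [OK], height=0
  node 39: h_left=-1, h_right=-1, diff=0 [OK], height=0
  node 37: h_left=0, h_right=0, diff=0 [OK], height=1
  node 28: h_left=1, h_right=1, diff=0 [OK], height=2
All nodes satisfy the balance condition.
Result: Balanced


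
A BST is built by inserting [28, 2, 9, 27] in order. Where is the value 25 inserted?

Starting tree (level order): [28, 2, None, None, 9, None, 27]
Insertion path: 28 -> 2 -> 9 -> 27
Result: insert 25 as left child of 27
Final tree (level order): [28, 2, None, None, 9, None, 27, 25]


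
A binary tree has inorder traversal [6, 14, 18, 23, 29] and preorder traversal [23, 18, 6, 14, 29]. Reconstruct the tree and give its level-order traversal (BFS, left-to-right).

Inorder:  [6, 14, 18, 23, 29]
Preorder: [23, 18, 6, 14, 29]
Algorithm: preorder visits root first, so consume preorder in order;
for each root, split the current inorder slice at that value into
left-subtree inorder and right-subtree inorder, then recurse.
Recursive splits:
  root=23; inorder splits into left=[6, 14, 18], right=[29]
  root=18; inorder splits into left=[6, 14], right=[]
  root=6; inorder splits into left=[], right=[14]
  root=14; inorder splits into left=[], right=[]
  root=29; inorder splits into left=[], right=[]
Reconstructed level-order: [23, 18, 29, 6, 14]


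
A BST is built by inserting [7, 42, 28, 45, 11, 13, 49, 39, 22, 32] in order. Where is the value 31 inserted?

Starting tree (level order): [7, None, 42, 28, 45, 11, 39, None, 49, None, 13, 32, None, None, None, None, 22]
Insertion path: 7 -> 42 -> 28 -> 39 -> 32
Result: insert 31 as left child of 32
Final tree (level order): [7, None, 42, 28, 45, 11, 39, None, 49, None, 13, 32, None, None, None, None, 22, 31]


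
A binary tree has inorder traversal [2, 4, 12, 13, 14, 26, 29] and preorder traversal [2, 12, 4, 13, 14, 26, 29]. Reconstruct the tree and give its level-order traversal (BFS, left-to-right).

Inorder:  [2, 4, 12, 13, 14, 26, 29]
Preorder: [2, 12, 4, 13, 14, 26, 29]
Algorithm: preorder visits root first, so consume preorder in order;
for each root, split the current inorder slice at that value into
left-subtree inorder and right-subtree inorder, then recurse.
Recursive splits:
  root=2; inorder splits into left=[], right=[4, 12, 13, 14, 26, 29]
  root=12; inorder splits into left=[4], right=[13, 14, 26, 29]
  root=4; inorder splits into left=[], right=[]
  root=13; inorder splits into left=[], right=[14, 26, 29]
  root=14; inorder splits into left=[], right=[26, 29]
  root=26; inorder splits into left=[], right=[29]
  root=29; inorder splits into left=[], right=[]
Reconstructed level-order: [2, 12, 4, 13, 14, 26, 29]


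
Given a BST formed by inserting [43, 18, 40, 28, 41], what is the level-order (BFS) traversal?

Tree insertion order: [43, 18, 40, 28, 41]
Tree (level-order array): [43, 18, None, None, 40, 28, 41]
BFS from the root, enqueuing left then right child of each popped node:
  queue [43] -> pop 43, enqueue [18], visited so far: [43]
  queue [18] -> pop 18, enqueue [40], visited so far: [43, 18]
  queue [40] -> pop 40, enqueue [28, 41], visited so far: [43, 18, 40]
  queue [28, 41] -> pop 28, enqueue [none], visited so far: [43, 18, 40, 28]
  queue [41] -> pop 41, enqueue [none], visited so far: [43, 18, 40, 28, 41]
Result: [43, 18, 40, 28, 41]


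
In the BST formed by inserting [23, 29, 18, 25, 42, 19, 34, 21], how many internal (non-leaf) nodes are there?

Tree built from: [23, 29, 18, 25, 42, 19, 34, 21]
Tree (level-order array): [23, 18, 29, None, 19, 25, 42, None, 21, None, None, 34]
Rule: An internal node has at least one child.
Per-node child counts:
  node 23: 2 child(ren)
  node 18: 1 child(ren)
  node 19: 1 child(ren)
  node 21: 0 child(ren)
  node 29: 2 child(ren)
  node 25: 0 child(ren)
  node 42: 1 child(ren)
  node 34: 0 child(ren)
Matching nodes: [23, 18, 19, 29, 42]
Count of internal (non-leaf) nodes: 5


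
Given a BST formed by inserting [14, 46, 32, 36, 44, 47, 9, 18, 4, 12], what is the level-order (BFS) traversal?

Tree insertion order: [14, 46, 32, 36, 44, 47, 9, 18, 4, 12]
Tree (level-order array): [14, 9, 46, 4, 12, 32, 47, None, None, None, None, 18, 36, None, None, None, None, None, 44]
BFS from the root, enqueuing left then right child of each popped node:
  queue [14] -> pop 14, enqueue [9, 46], visited so far: [14]
  queue [9, 46] -> pop 9, enqueue [4, 12], visited so far: [14, 9]
  queue [46, 4, 12] -> pop 46, enqueue [32, 47], visited so far: [14, 9, 46]
  queue [4, 12, 32, 47] -> pop 4, enqueue [none], visited so far: [14, 9, 46, 4]
  queue [12, 32, 47] -> pop 12, enqueue [none], visited so far: [14, 9, 46, 4, 12]
  queue [32, 47] -> pop 32, enqueue [18, 36], visited so far: [14, 9, 46, 4, 12, 32]
  queue [47, 18, 36] -> pop 47, enqueue [none], visited so far: [14, 9, 46, 4, 12, 32, 47]
  queue [18, 36] -> pop 18, enqueue [none], visited so far: [14, 9, 46, 4, 12, 32, 47, 18]
  queue [36] -> pop 36, enqueue [44], visited so far: [14, 9, 46, 4, 12, 32, 47, 18, 36]
  queue [44] -> pop 44, enqueue [none], visited so far: [14, 9, 46, 4, 12, 32, 47, 18, 36, 44]
Result: [14, 9, 46, 4, 12, 32, 47, 18, 36, 44]


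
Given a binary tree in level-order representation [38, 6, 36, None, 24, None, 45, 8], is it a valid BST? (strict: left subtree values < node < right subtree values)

Level-order array: [38, 6, 36, None, 24, None, 45, 8]
Validate using subtree bounds (lo, hi): at each node, require lo < value < hi,
then recurse left with hi=value and right with lo=value.
Preorder trace (stopping at first violation):
  at node 38 with bounds (-inf, +inf): OK
  at node 6 with bounds (-inf, 38): OK
  at node 24 with bounds (6, 38): OK
  at node 8 with bounds (6, 24): OK
  at node 36 with bounds (38, +inf): VIOLATION
Node 36 violates its bound: not (38 < 36 < +inf).
Result: Not a valid BST


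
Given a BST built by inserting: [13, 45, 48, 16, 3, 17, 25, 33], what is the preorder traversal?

Tree insertion order: [13, 45, 48, 16, 3, 17, 25, 33]
Tree (level-order array): [13, 3, 45, None, None, 16, 48, None, 17, None, None, None, 25, None, 33]
Preorder traversal: [13, 3, 45, 16, 17, 25, 33, 48]


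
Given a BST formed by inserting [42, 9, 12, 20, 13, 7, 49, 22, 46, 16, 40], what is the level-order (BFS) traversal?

Tree insertion order: [42, 9, 12, 20, 13, 7, 49, 22, 46, 16, 40]
Tree (level-order array): [42, 9, 49, 7, 12, 46, None, None, None, None, 20, None, None, 13, 22, None, 16, None, 40]
BFS from the root, enqueuing left then right child of each popped node:
  queue [42] -> pop 42, enqueue [9, 49], visited so far: [42]
  queue [9, 49] -> pop 9, enqueue [7, 12], visited so far: [42, 9]
  queue [49, 7, 12] -> pop 49, enqueue [46], visited so far: [42, 9, 49]
  queue [7, 12, 46] -> pop 7, enqueue [none], visited so far: [42, 9, 49, 7]
  queue [12, 46] -> pop 12, enqueue [20], visited so far: [42, 9, 49, 7, 12]
  queue [46, 20] -> pop 46, enqueue [none], visited so far: [42, 9, 49, 7, 12, 46]
  queue [20] -> pop 20, enqueue [13, 22], visited so far: [42, 9, 49, 7, 12, 46, 20]
  queue [13, 22] -> pop 13, enqueue [16], visited so far: [42, 9, 49, 7, 12, 46, 20, 13]
  queue [22, 16] -> pop 22, enqueue [40], visited so far: [42, 9, 49, 7, 12, 46, 20, 13, 22]
  queue [16, 40] -> pop 16, enqueue [none], visited so far: [42, 9, 49, 7, 12, 46, 20, 13, 22, 16]
  queue [40] -> pop 40, enqueue [none], visited so far: [42, 9, 49, 7, 12, 46, 20, 13, 22, 16, 40]
Result: [42, 9, 49, 7, 12, 46, 20, 13, 22, 16, 40]


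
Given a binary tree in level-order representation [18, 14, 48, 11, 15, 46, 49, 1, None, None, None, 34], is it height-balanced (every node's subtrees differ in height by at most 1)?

Tree (level-order array): [18, 14, 48, 11, 15, 46, 49, 1, None, None, None, 34]
Definition: a tree is height-balanced if, at every node, |h(left) - h(right)| <= 1 (empty subtree has height -1).
Bottom-up per-node check:
  node 1: h_left=-1, h_right=-1, diff=0 [OK], height=0
  node 11: h_left=0, h_right=-1, diff=1 [OK], height=1
  node 15: h_left=-1, h_right=-1, diff=0 [OK], height=0
  node 14: h_left=1, h_right=0, diff=1 [OK], height=2
  node 34: h_left=-1, h_right=-1, diff=0 [OK], height=0
  node 46: h_left=0, h_right=-1, diff=1 [OK], height=1
  node 49: h_left=-1, h_right=-1, diff=0 [OK], height=0
  node 48: h_left=1, h_right=0, diff=1 [OK], height=2
  node 18: h_left=2, h_right=2, diff=0 [OK], height=3
All nodes satisfy the balance condition.
Result: Balanced


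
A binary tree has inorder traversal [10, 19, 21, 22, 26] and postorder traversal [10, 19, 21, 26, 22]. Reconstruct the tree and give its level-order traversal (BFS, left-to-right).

Inorder:   [10, 19, 21, 22, 26]
Postorder: [10, 19, 21, 26, 22]
Algorithm: postorder visits root last, so walk postorder right-to-left;
each value is the root of the current inorder slice — split it at that
value, recurse on the right subtree first, then the left.
Recursive splits:
  root=22; inorder splits into left=[10, 19, 21], right=[26]
  root=26; inorder splits into left=[], right=[]
  root=21; inorder splits into left=[10, 19], right=[]
  root=19; inorder splits into left=[10], right=[]
  root=10; inorder splits into left=[], right=[]
Reconstructed level-order: [22, 21, 26, 19, 10]


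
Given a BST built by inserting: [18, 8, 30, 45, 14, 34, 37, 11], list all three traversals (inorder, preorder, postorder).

Tree insertion order: [18, 8, 30, 45, 14, 34, 37, 11]
Tree (level-order array): [18, 8, 30, None, 14, None, 45, 11, None, 34, None, None, None, None, 37]
Inorder (L, root, R): [8, 11, 14, 18, 30, 34, 37, 45]
Preorder (root, L, R): [18, 8, 14, 11, 30, 45, 34, 37]
Postorder (L, R, root): [11, 14, 8, 37, 34, 45, 30, 18]


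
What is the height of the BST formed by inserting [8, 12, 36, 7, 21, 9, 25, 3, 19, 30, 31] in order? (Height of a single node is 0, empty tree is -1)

Insertion order: [8, 12, 36, 7, 21, 9, 25, 3, 19, 30, 31]
Tree (level-order array): [8, 7, 12, 3, None, 9, 36, None, None, None, None, 21, None, 19, 25, None, None, None, 30, None, 31]
Compute height bottom-up (empty subtree = -1):
  height(3) = 1 + max(-1, -1) = 0
  height(7) = 1 + max(0, -1) = 1
  height(9) = 1 + max(-1, -1) = 0
  height(19) = 1 + max(-1, -1) = 0
  height(31) = 1 + max(-1, -1) = 0
  height(30) = 1 + max(-1, 0) = 1
  height(25) = 1 + max(-1, 1) = 2
  height(21) = 1 + max(0, 2) = 3
  height(36) = 1 + max(3, -1) = 4
  height(12) = 1 + max(0, 4) = 5
  height(8) = 1 + max(1, 5) = 6
Height = 6


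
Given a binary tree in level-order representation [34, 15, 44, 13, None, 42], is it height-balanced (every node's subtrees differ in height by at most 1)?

Tree (level-order array): [34, 15, 44, 13, None, 42]
Definition: a tree is height-balanced if, at every node, |h(left) - h(right)| <= 1 (empty subtree has height -1).
Bottom-up per-node check:
  node 13: h_left=-1, h_right=-1, diff=0 [OK], height=0
  node 15: h_left=0, h_right=-1, diff=1 [OK], height=1
  node 42: h_left=-1, h_right=-1, diff=0 [OK], height=0
  node 44: h_left=0, h_right=-1, diff=1 [OK], height=1
  node 34: h_left=1, h_right=1, diff=0 [OK], height=2
All nodes satisfy the balance condition.
Result: Balanced


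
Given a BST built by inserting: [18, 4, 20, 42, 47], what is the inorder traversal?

Tree insertion order: [18, 4, 20, 42, 47]
Tree (level-order array): [18, 4, 20, None, None, None, 42, None, 47]
Inorder traversal: [4, 18, 20, 42, 47]


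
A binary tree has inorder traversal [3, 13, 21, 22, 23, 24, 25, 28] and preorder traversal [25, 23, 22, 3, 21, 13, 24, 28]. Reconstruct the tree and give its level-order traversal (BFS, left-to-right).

Inorder:  [3, 13, 21, 22, 23, 24, 25, 28]
Preorder: [25, 23, 22, 3, 21, 13, 24, 28]
Algorithm: preorder visits root first, so consume preorder in order;
for each root, split the current inorder slice at that value into
left-subtree inorder and right-subtree inorder, then recurse.
Recursive splits:
  root=25; inorder splits into left=[3, 13, 21, 22, 23, 24], right=[28]
  root=23; inorder splits into left=[3, 13, 21, 22], right=[24]
  root=22; inorder splits into left=[3, 13, 21], right=[]
  root=3; inorder splits into left=[], right=[13, 21]
  root=21; inorder splits into left=[13], right=[]
  root=13; inorder splits into left=[], right=[]
  root=24; inorder splits into left=[], right=[]
  root=28; inorder splits into left=[], right=[]
Reconstructed level-order: [25, 23, 28, 22, 24, 3, 21, 13]


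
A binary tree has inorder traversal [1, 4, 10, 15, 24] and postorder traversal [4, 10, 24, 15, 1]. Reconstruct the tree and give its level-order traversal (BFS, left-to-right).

Inorder:   [1, 4, 10, 15, 24]
Postorder: [4, 10, 24, 15, 1]
Algorithm: postorder visits root last, so walk postorder right-to-left;
each value is the root of the current inorder slice — split it at that
value, recurse on the right subtree first, then the left.
Recursive splits:
  root=1; inorder splits into left=[], right=[4, 10, 15, 24]
  root=15; inorder splits into left=[4, 10], right=[24]
  root=24; inorder splits into left=[], right=[]
  root=10; inorder splits into left=[4], right=[]
  root=4; inorder splits into left=[], right=[]
Reconstructed level-order: [1, 15, 10, 24, 4]


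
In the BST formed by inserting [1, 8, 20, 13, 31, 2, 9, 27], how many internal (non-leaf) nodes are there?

Tree built from: [1, 8, 20, 13, 31, 2, 9, 27]
Tree (level-order array): [1, None, 8, 2, 20, None, None, 13, 31, 9, None, 27]
Rule: An internal node has at least one child.
Per-node child counts:
  node 1: 1 child(ren)
  node 8: 2 child(ren)
  node 2: 0 child(ren)
  node 20: 2 child(ren)
  node 13: 1 child(ren)
  node 9: 0 child(ren)
  node 31: 1 child(ren)
  node 27: 0 child(ren)
Matching nodes: [1, 8, 20, 13, 31]
Count of internal (non-leaf) nodes: 5


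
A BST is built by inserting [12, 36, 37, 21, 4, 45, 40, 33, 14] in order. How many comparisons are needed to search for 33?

Search path for 33: 12 -> 36 -> 21 -> 33
Found: True
Comparisons: 4


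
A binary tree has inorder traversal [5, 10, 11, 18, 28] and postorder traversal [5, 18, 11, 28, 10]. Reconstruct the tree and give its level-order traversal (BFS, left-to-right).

Inorder:   [5, 10, 11, 18, 28]
Postorder: [5, 18, 11, 28, 10]
Algorithm: postorder visits root last, so walk postorder right-to-left;
each value is the root of the current inorder slice — split it at that
value, recurse on the right subtree first, then the left.
Recursive splits:
  root=10; inorder splits into left=[5], right=[11, 18, 28]
  root=28; inorder splits into left=[11, 18], right=[]
  root=11; inorder splits into left=[], right=[18]
  root=18; inorder splits into left=[], right=[]
  root=5; inorder splits into left=[], right=[]
Reconstructed level-order: [10, 5, 28, 11, 18]


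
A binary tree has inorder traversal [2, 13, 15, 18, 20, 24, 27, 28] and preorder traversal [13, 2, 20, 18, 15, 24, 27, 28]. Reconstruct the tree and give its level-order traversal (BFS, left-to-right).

Inorder:  [2, 13, 15, 18, 20, 24, 27, 28]
Preorder: [13, 2, 20, 18, 15, 24, 27, 28]
Algorithm: preorder visits root first, so consume preorder in order;
for each root, split the current inorder slice at that value into
left-subtree inorder and right-subtree inorder, then recurse.
Recursive splits:
  root=13; inorder splits into left=[2], right=[15, 18, 20, 24, 27, 28]
  root=2; inorder splits into left=[], right=[]
  root=20; inorder splits into left=[15, 18], right=[24, 27, 28]
  root=18; inorder splits into left=[15], right=[]
  root=15; inorder splits into left=[], right=[]
  root=24; inorder splits into left=[], right=[27, 28]
  root=27; inorder splits into left=[], right=[28]
  root=28; inorder splits into left=[], right=[]
Reconstructed level-order: [13, 2, 20, 18, 24, 15, 27, 28]


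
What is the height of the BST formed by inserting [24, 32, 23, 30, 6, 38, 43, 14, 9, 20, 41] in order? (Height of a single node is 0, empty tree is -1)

Insertion order: [24, 32, 23, 30, 6, 38, 43, 14, 9, 20, 41]
Tree (level-order array): [24, 23, 32, 6, None, 30, 38, None, 14, None, None, None, 43, 9, 20, 41]
Compute height bottom-up (empty subtree = -1):
  height(9) = 1 + max(-1, -1) = 0
  height(20) = 1 + max(-1, -1) = 0
  height(14) = 1 + max(0, 0) = 1
  height(6) = 1 + max(-1, 1) = 2
  height(23) = 1 + max(2, -1) = 3
  height(30) = 1 + max(-1, -1) = 0
  height(41) = 1 + max(-1, -1) = 0
  height(43) = 1 + max(0, -1) = 1
  height(38) = 1 + max(-1, 1) = 2
  height(32) = 1 + max(0, 2) = 3
  height(24) = 1 + max(3, 3) = 4
Height = 4


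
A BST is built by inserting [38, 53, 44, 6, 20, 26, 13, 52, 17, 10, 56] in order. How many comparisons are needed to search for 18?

Search path for 18: 38 -> 6 -> 20 -> 13 -> 17
Found: False
Comparisons: 5


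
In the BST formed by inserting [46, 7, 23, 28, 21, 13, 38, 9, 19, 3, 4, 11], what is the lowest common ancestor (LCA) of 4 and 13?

Tree insertion order: [46, 7, 23, 28, 21, 13, 38, 9, 19, 3, 4, 11]
Tree (level-order array): [46, 7, None, 3, 23, None, 4, 21, 28, None, None, 13, None, None, 38, 9, 19, None, None, None, 11]
In a BST, the LCA of p=4, q=13 is the first node v on the
root-to-leaf path with p <= v <= q (go left if both < v, right if both > v).
Walk from root:
  at 46: both 4 and 13 < 46, go left
  at 7: 4 <= 7 <= 13, this is the LCA
LCA = 7


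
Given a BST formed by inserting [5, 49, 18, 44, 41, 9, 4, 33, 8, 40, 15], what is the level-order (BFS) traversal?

Tree insertion order: [5, 49, 18, 44, 41, 9, 4, 33, 8, 40, 15]
Tree (level-order array): [5, 4, 49, None, None, 18, None, 9, 44, 8, 15, 41, None, None, None, None, None, 33, None, None, 40]
BFS from the root, enqueuing left then right child of each popped node:
  queue [5] -> pop 5, enqueue [4, 49], visited so far: [5]
  queue [4, 49] -> pop 4, enqueue [none], visited so far: [5, 4]
  queue [49] -> pop 49, enqueue [18], visited so far: [5, 4, 49]
  queue [18] -> pop 18, enqueue [9, 44], visited so far: [5, 4, 49, 18]
  queue [9, 44] -> pop 9, enqueue [8, 15], visited so far: [5, 4, 49, 18, 9]
  queue [44, 8, 15] -> pop 44, enqueue [41], visited so far: [5, 4, 49, 18, 9, 44]
  queue [8, 15, 41] -> pop 8, enqueue [none], visited so far: [5, 4, 49, 18, 9, 44, 8]
  queue [15, 41] -> pop 15, enqueue [none], visited so far: [5, 4, 49, 18, 9, 44, 8, 15]
  queue [41] -> pop 41, enqueue [33], visited so far: [5, 4, 49, 18, 9, 44, 8, 15, 41]
  queue [33] -> pop 33, enqueue [40], visited so far: [5, 4, 49, 18, 9, 44, 8, 15, 41, 33]
  queue [40] -> pop 40, enqueue [none], visited so far: [5, 4, 49, 18, 9, 44, 8, 15, 41, 33, 40]
Result: [5, 4, 49, 18, 9, 44, 8, 15, 41, 33, 40]


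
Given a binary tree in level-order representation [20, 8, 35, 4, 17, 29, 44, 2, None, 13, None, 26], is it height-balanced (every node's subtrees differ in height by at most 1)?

Tree (level-order array): [20, 8, 35, 4, 17, 29, 44, 2, None, 13, None, 26]
Definition: a tree is height-balanced if, at every node, |h(left) - h(right)| <= 1 (empty subtree has height -1).
Bottom-up per-node check:
  node 2: h_left=-1, h_right=-1, diff=0 [OK], height=0
  node 4: h_left=0, h_right=-1, diff=1 [OK], height=1
  node 13: h_left=-1, h_right=-1, diff=0 [OK], height=0
  node 17: h_left=0, h_right=-1, diff=1 [OK], height=1
  node 8: h_left=1, h_right=1, diff=0 [OK], height=2
  node 26: h_left=-1, h_right=-1, diff=0 [OK], height=0
  node 29: h_left=0, h_right=-1, diff=1 [OK], height=1
  node 44: h_left=-1, h_right=-1, diff=0 [OK], height=0
  node 35: h_left=1, h_right=0, diff=1 [OK], height=2
  node 20: h_left=2, h_right=2, diff=0 [OK], height=3
All nodes satisfy the balance condition.
Result: Balanced


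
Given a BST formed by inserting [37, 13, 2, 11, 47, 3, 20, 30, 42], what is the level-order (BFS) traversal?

Tree insertion order: [37, 13, 2, 11, 47, 3, 20, 30, 42]
Tree (level-order array): [37, 13, 47, 2, 20, 42, None, None, 11, None, 30, None, None, 3]
BFS from the root, enqueuing left then right child of each popped node:
  queue [37] -> pop 37, enqueue [13, 47], visited so far: [37]
  queue [13, 47] -> pop 13, enqueue [2, 20], visited so far: [37, 13]
  queue [47, 2, 20] -> pop 47, enqueue [42], visited so far: [37, 13, 47]
  queue [2, 20, 42] -> pop 2, enqueue [11], visited so far: [37, 13, 47, 2]
  queue [20, 42, 11] -> pop 20, enqueue [30], visited so far: [37, 13, 47, 2, 20]
  queue [42, 11, 30] -> pop 42, enqueue [none], visited so far: [37, 13, 47, 2, 20, 42]
  queue [11, 30] -> pop 11, enqueue [3], visited so far: [37, 13, 47, 2, 20, 42, 11]
  queue [30, 3] -> pop 30, enqueue [none], visited so far: [37, 13, 47, 2, 20, 42, 11, 30]
  queue [3] -> pop 3, enqueue [none], visited so far: [37, 13, 47, 2, 20, 42, 11, 30, 3]
Result: [37, 13, 47, 2, 20, 42, 11, 30, 3]


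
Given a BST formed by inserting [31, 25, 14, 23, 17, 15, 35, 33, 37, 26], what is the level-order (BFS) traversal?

Tree insertion order: [31, 25, 14, 23, 17, 15, 35, 33, 37, 26]
Tree (level-order array): [31, 25, 35, 14, 26, 33, 37, None, 23, None, None, None, None, None, None, 17, None, 15]
BFS from the root, enqueuing left then right child of each popped node:
  queue [31] -> pop 31, enqueue [25, 35], visited so far: [31]
  queue [25, 35] -> pop 25, enqueue [14, 26], visited so far: [31, 25]
  queue [35, 14, 26] -> pop 35, enqueue [33, 37], visited so far: [31, 25, 35]
  queue [14, 26, 33, 37] -> pop 14, enqueue [23], visited so far: [31, 25, 35, 14]
  queue [26, 33, 37, 23] -> pop 26, enqueue [none], visited so far: [31, 25, 35, 14, 26]
  queue [33, 37, 23] -> pop 33, enqueue [none], visited so far: [31, 25, 35, 14, 26, 33]
  queue [37, 23] -> pop 37, enqueue [none], visited so far: [31, 25, 35, 14, 26, 33, 37]
  queue [23] -> pop 23, enqueue [17], visited so far: [31, 25, 35, 14, 26, 33, 37, 23]
  queue [17] -> pop 17, enqueue [15], visited so far: [31, 25, 35, 14, 26, 33, 37, 23, 17]
  queue [15] -> pop 15, enqueue [none], visited so far: [31, 25, 35, 14, 26, 33, 37, 23, 17, 15]
Result: [31, 25, 35, 14, 26, 33, 37, 23, 17, 15]


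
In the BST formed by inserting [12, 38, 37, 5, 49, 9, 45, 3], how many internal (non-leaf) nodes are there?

Tree built from: [12, 38, 37, 5, 49, 9, 45, 3]
Tree (level-order array): [12, 5, 38, 3, 9, 37, 49, None, None, None, None, None, None, 45]
Rule: An internal node has at least one child.
Per-node child counts:
  node 12: 2 child(ren)
  node 5: 2 child(ren)
  node 3: 0 child(ren)
  node 9: 0 child(ren)
  node 38: 2 child(ren)
  node 37: 0 child(ren)
  node 49: 1 child(ren)
  node 45: 0 child(ren)
Matching nodes: [12, 5, 38, 49]
Count of internal (non-leaf) nodes: 4


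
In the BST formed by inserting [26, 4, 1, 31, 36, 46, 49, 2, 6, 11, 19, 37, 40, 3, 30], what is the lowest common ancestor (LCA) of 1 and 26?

Tree insertion order: [26, 4, 1, 31, 36, 46, 49, 2, 6, 11, 19, 37, 40, 3, 30]
Tree (level-order array): [26, 4, 31, 1, 6, 30, 36, None, 2, None, 11, None, None, None, 46, None, 3, None, 19, 37, 49, None, None, None, None, None, 40]
In a BST, the LCA of p=1, q=26 is the first node v on the
root-to-leaf path with p <= v <= q (go left if both < v, right if both > v).
Walk from root:
  at 26: 1 <= 26 <= 26, this is the LCA
LCA = 26


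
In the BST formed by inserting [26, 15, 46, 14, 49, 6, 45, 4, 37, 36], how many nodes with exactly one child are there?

Tree built from: [26, 15, 46, 14, 49, 6, 45, 4, 37, 36]
Tree (level-order array): [26, 15, 46, 14, None, 45, 49, 6, None, 37, None, None, None, 4, None, 36]
Rule: These are nodes with exactly 1 non-null child.
Per-node child counts:
  node 26: 2 child(ren)
  node 15: 1 child(ren)
  node 14: 1 child(ren)
  node 6: 1 child(ren)
  node 4: 0 child(ren)
  node 46: 2 child(ren)
  node 45: 1 child(ren)
  node 37: 1 child(ren)
  node 36: 0 child(ren)
  node 49: 0 child(ren)
Matching nodes: [15, 14, 6, 45, 37]
Count of nodes with exactly one child: 5


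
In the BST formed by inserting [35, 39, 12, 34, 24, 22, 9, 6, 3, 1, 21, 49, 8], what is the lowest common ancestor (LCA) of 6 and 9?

Tree insertion order: [35, 39, 12, 34, 24, 22, 9, 6, 3, 1, 21, 49, 8]
Tree (level-order array): [35, 12, 39, 9, 34, None, 49, 6, None, 24, None, None, None, 3, 8, 22, None, 1, None, None, None, 21]
In a BST, the LCA of p=6, q=9 is the first node v on the
root-to-leaf path with p <= v <= q (go left if both < v, right if both > v).
Walk from root:
  at 35: both 6 and 9 < 35, go left
  at 12: both 6 and 9 < 12, go left
  at 9: 6 <= 9 <= 9, this is the LCA
LCA = 9


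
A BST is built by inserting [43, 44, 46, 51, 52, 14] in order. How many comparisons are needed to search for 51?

Search path for 51: 43 -> 44 -> 46 -> 51
Found: True
Comparisons: 4


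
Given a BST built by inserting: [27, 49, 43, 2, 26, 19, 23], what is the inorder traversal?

Tree insertion order: [27, 49, 43, 2, 26, 19, 23]
Tree (level-order array): [27, 2, 49, None, 26, 43, None, 19, None, None, None, None, 23]
Inorder traversal: [2, 19, 23, 26, 27, 43, 49]


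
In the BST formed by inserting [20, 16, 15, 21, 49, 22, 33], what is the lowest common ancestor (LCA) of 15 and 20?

Tree insertion order: [20, 16, 15, 21, 49, 22, 33]
Tree (level-order array): [20, 16, 21, 15, None, None, 49, None, None, 22, None, None, 33]
In a BST, the LCA of p=15, q=20 is the first node v on the
root-to-leaf path with p <= v <= q (go left if both < v, right if both > v).
Walk from root:
  at 20: 15 <= 20 <= 20, this is the LCA
LCA = 20


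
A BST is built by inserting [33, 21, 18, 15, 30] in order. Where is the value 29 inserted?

Starting tree (level order): [33, 21, None, 18, 30, 15]
Insertion path: 33 -> 21 -> 30
Result: insert 29 as left child of 30
Final tree (level order): [33, 21, None, 18, 30, 15, None, 29]


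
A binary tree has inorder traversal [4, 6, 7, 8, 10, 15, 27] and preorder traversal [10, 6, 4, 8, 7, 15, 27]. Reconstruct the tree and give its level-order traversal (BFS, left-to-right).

Inorder:  [4, 6, 7, 8, 10, 15, 27]
Preorder: [10, 6, 4, 8, 7, 15, 27]
Algorithm: preorder visits root first, so consume preorder in order;
for each root, split the current inorder slice at that value into
left-subtree inorder and right-subtree inorder, then recurse.
Recursive splits:
  root=10; inorder splits into left=[4, 6, 7, 8], right=[15, 27]
  root=6; inorder splits into left=[4], right=[7, 8]
  root=4; inorder splits into left=[], right=[]
  root=8; inorder splits into left=[7], right=[]
  root=7; inorder splits into left=[], right=[]
  root=15; inorder splits into left=[], right=[27]
  root=27; inorder splits into left=[], right=[]
Reconstructed level-order: [10, 6, 15, 4, 8, 27, 7]


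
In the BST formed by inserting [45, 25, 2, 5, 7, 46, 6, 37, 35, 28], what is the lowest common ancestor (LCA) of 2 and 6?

Tree insertion order: [45, 25, 2, 5, 7, 46, 6, 37, 35, 28]
Tree (level-order array): [45, 25, 46, 2, 37, None, None, None, 5, 35, None, None, 7, 28, None, 6]
In a BST, the LCA of p=2, q=6 is the first node v on the
root-to-leaf path with p <= v <= q (go left if both < v, right if both > v).
Walk from root:
  at 45: both 2 and 6 < 45, go left
  at 25: both 2 and 6 < 25, go left
  at 2: 2 <= 2 <= 6, this is the LCA
LCA = 2


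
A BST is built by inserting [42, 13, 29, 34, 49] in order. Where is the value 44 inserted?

Starting tree (level order): [42, 13, 49, None, 29, None, None, None, 34]
Insertion path: 42 -> 49
Result: insert 44 as left child of 49
Final tree (level order): [42, 13, 49, None, 29, 44, None, None, 34]


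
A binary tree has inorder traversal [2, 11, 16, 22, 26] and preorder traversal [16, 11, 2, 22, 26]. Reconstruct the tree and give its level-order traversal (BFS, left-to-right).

Inorder:  [2, 11, 16, 22, 26]
Preorder: [16, 11, 2, 22, 26]
Algorithm: preorder visits root first, so consume preorder in order;
for each root, split the current inorder slice at that value into
left-subtree inorder and right-subtree inorder, then recurse.
Recursive splits:
  root=16; inorder splits into left=[2, 11], right=[22, 26]
  root=11; inorder splits into left=[2], right=[]
  root=2; inorder splits into left=[], right=[]
  root=22; inorder splits into left=[], right=[26]
  root=26; inorder splits into left=[], right=[]
Reconstructed level-order: [16, 11, 22, 2, 26]


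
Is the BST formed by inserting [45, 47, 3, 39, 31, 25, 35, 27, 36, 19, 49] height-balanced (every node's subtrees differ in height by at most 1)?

Tree (level-order array): [45, 3, 47, None, 39, None, 49, 31, None, None, None, 25, 35, 19, 27, None, 36]
Definition: a tree is height-balanced if, at every node, |h(left) - h(right)| <= 1 (empty subtree has height -1).
Bottom-up per-node check:
  node 19: h_left=-1, h_right=-1, diff=0 [OK], height=0
  node 27: h_left=-1, h_right=-1, diff=0 [OK], height=0
  node 25: h_left=0, h_right=0, diff=0 [OK], height=1
  node 36: h_left=-1, h_right=-1, diff=0 [OK], height=0
  node 35: h_left=-1, h_right=0, diff=1 [OK], height=1
  node 31: h_left=1, h_right=1, diff=0 [OK], height=2
  node 39: h_left=2, h_right=-1, diff=3 [FAIL (|2--1|=3 > 1)], height=3
  node 3: h_left=-1, h_right=3, diff=4 [FAIL (|-1-3|=4 > 1)], height=4
  node 49: h_left=-1, h_right=-1, diff=0 [OK], height=0
  node 47: h_left=-1, h_right=0, diff=1 [OK], height=1
  node 45: h_left=4, h_right=1, diff=3 [FAIL (|4-1|=3 > 1)], height=5
Node 39 violates the condition: |2 - -1| = 3 > 1.
Result: Not balanced
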